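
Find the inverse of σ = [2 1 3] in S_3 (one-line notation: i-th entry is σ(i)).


To find σ⁻¹, swap domain and range:
σ(1) = 2 → σ⁻¹(2) = 1
σ(2) = 1 → σ⁻¹(1) = 2
σ(3) = 3 → σ⁻¹(3) = 3

σ⁻¹ = [2 1 3]


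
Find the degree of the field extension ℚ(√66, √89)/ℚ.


[ℚ(√66,√89):ℚ] = [ℚ(√66,√89):ℚ(√66)]·[ℚ(√66):ℚ] = 2·2 = 4

[ℚ(√66, √89)/ℚ] = 4


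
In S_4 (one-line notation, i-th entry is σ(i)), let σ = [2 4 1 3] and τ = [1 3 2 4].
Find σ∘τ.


σ∘τ: apply τ first, then σ
1 →τ 1 →σ 2
2 →τ 3 →σ 1
3 →τ 2 →σ 4
4 →τ 4 →σ 3

σ∘τ = [2 1 4 3]


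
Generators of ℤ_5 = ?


g generates ℤ_n iff gcd(g,n) = 1
Checking each g ∈ {1,...,4}:
gcd(1,5) = 1
gcd(2,5) = 1
gcd(3,5) = 1
gcd(4,5) = 1
Generators: {1, 2, 3, 4}
Number of generators = φ(5) = 4

Generators of ℤ_5 = {1, 2, 3, 4}


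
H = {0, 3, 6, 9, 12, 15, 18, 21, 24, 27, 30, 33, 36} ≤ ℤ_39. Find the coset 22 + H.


22 + H = {22 + h (mod 39) : h ∈ H}
22+0=22, 22+3=25, 22+6=28, 22+9=31, 22+12=34, 22+15=37, 22+18=1, 22+21=4, 22+24=7, 22+27=10, 22+30=13, 22+33=16, 22+36=19
22 + H = {1, 4, 7, 10, 13, 16, 19, 22, 25, 28, 31, 34, 37} = 1 + H

22 + H = {1, 4, 7, 10, 13, 16, 19, 22, 25, 28, 31, 34, 37}


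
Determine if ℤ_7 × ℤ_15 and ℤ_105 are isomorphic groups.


Comparing ℤ_7 × ℤ_15 and ℤ_105:
gcd(7,15) = 1, so ℤ_7 × ℤ_15 ≅ ℤ_105 (CRT)

Yes, ℤ_7 × ℤ_15 ≅ ℤ_105


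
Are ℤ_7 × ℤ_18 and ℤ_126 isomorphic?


Comparing ℤ_7 × ℤ_18 and ℤ_126:
gcd(7,18) = 1, so ℤ_7 × ℤ_18 ≅ ℤ_126 (CRT)

Yes, ℤ_7 × ℤ_18 ≅ ℤ_126


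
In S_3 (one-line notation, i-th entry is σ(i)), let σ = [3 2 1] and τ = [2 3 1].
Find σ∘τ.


σ∘τ: apply τ first, then σ
1 →τ 2 →σ 2
2 →τ 3 →σ 1
3 →τ 1 →σ 3

σ∘τ = [2 1 3]


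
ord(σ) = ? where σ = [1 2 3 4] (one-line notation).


Cycle decomposition: identity (all elements fixed)
Order = 1 (identity has order 1)

ord(σ) = 1


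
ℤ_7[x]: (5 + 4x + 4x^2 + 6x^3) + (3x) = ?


Add coefficients mod 7:
x^0: 5 + 0 = 5 (mod 7)
x^1: 4 + 3 = 0 (mod 7)
x^2: 4 + 0 = 4 (mod 7)
x^3: 6 + 0 = 6 (mod 7)
Result: 5 + 4x^2 + 6x^3

f + g = 5 + 4x^2 + 6x^3


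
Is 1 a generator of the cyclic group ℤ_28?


g generates ℤ_n iff gcd(g, n) = 1
gcd(1, 28) = 1
Since gcd = 1, 1 is a generator.

Yes, 1 generates ℤ_28


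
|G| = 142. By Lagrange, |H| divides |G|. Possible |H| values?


Lagrange's theorem: |H| divides |G|
|G| = 142
Divisors of 142: 1, 2, 71, 142

Possible subgroup orders: {1, 2, 71, 142}


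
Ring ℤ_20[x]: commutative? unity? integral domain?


ℤ_20 has zero divisors (2·10 ≡ 0), and these lift to constant zero divisors in ℤ_20[x]; so not an integral domain
Commutative: Yes
Integral domain: No
Has unity: Yes

ℤ_20[x]: Commutative=Yes, Unity=Yes


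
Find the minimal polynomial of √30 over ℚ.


√30 satisfies x² - 30 = 0, irreducible over ℚ since 30 is squarefree

Minimal polynomial: x² - 30


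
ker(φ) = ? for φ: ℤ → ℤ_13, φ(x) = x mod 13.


Kernel = preimage of identity
ker(φ) = {x ∈ ℤ : x ≡ 0 (mod 13)} = 13ℤ = {0, ±13, ±26, ...}

ker(φ) = 13ℤ


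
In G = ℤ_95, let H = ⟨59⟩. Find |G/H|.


|⟨59⟩| = n / gcd(59, 95) = 95 / 1 = 95
H is normal (ℤ_95 is abelian).
|G/H| = |G| / |H| = 95 / 95 = 1

|G/H| = 1


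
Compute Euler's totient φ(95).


Factor n: 95 = 5 × 19
φ(n) = n · ∏(1 - 1/p) over distinct primes p | n
φ(95) = 95 · (1 - 1/5) · (1 - 1/19) = 72

φ(95) = 72


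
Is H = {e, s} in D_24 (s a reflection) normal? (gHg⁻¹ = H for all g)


H = {e, s} in D_24 (s a reflection)
r·s·r⁻¹ = sr⁻² ≠ s for n ≥ 3, so {e, s} is not closed under conjugation

No, not a normal subgroup


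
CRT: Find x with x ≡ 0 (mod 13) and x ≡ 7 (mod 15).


m₁ = 13, m₂ = 15, gcd = 1, so CRT applies. M = m₁·m₂ = 195
Let M₁ = M/m₁ = 15, M₂ = M/m₂ = 13
Find y₁ ≡ M₁⁻¹ (mod m₁): 15⁻¹ ≡ 7 (mod 13)
Find y₂ ≡ M₂⁻¹ (mod m₂): 13⁻¹ ≡ 7 (mod 15)
x = a₁·M₁·y₁ + a₂·M₂·y₂ = 0·15·7 + 7·13·7 = 637
Reduce mod 195: x ≡ 52
Check: 52 mod 13 = 0 ✓, 52 mod 15 = 7 ✓

x ≡ 52 (mod 195)


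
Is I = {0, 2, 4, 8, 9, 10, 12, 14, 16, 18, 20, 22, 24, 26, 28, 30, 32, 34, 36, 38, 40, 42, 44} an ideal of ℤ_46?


Check ideal conditions for I = {0, 2, 4, 8, 9, 10, 12, 14, 16, 18, 20, 22, 24, 26, 28, 30, 32, 34, 36, 38, 40, 42, 44} in ℤ_46:
(1) I is an additive subgroup? No
(2) For r ∈ ℤ_46 and a ∈ I: r·a ∈ I? No  [counterexample: r=2, a=26, r·a mod 46 = 6 ∉ I]

No, I is not an ideal of ℤ_46


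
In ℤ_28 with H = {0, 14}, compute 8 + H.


8 + H = {8 + h (mod 28) : h ∈ H}
8+0=8, 8+14=22

8 + H = {8, 22}


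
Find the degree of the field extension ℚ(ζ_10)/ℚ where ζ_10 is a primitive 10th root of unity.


[ℚ(ζ_n):ℚ] = deg Φ_n(x) = φ(n). Here φ(10) = 4

[ℚ(ζ_10)/ℚ where ζ_10 is a primitive 10th root of unity] = 4


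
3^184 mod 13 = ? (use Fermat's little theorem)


Fermat's little theorem: if p is prime and gcd(a,p)=1, then a^(p-1) ≡ 1 (mod p)
p = 13 is prime, gcd(3,13) = 1
Reduce exponent: 184 mod 12 = 4
So 3^184 ≡ 3^4 (mod 13)
3^4 mod 13 = 3

3^184 ≡ 3 (mod 13)


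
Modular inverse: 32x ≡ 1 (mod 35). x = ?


Use the extended Euclidean algorithm to write 1 = 32·s + 35·t; then s mod 35 is the inverse.
Euclidean algorithm:
  32 = 0·35 + 32
  35 = 1·32 + 3
  32 = 10·3 + 2
  3 = 1·2 + 1
  2 = 2·1 + 0
gcd(32,35) = 1
Back-substitution gives: 32·(-12) + 35·(11) = 1
So 32⁻¹ ≡ -12 ≡ 23 (mod 35)
Check: 32 × 23 = 736 ≡ 1 (mod 35) ✓

32⁻¹ ≡ 23 (mod 35)


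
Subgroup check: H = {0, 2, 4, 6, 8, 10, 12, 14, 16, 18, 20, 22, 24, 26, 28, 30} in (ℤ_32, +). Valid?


Subgroup test for H = {0, 2, 4, 6, 8, 10, 12, 14, 16, 18, 20, 22, 24, 26, 28, 30} in (ℤ_32, +):
(1) 0 ∈ H? Yes
(2) Closure: for all a,b ∈ H, (a+b) mod 32 ∈ H? Yes
(3) Inverses: for all a ∈ H, -a mod 32 ∈ H? Yes

Yes, H is a subgroup of ℤ_32


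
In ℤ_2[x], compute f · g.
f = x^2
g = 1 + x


Expand and collect like terms; reduce coefficients mod 2:
x^0: 0·1 = 0 ≡ 0 (mod 2)
x^1: 0·1 + 0·1 = 0 ≡ 0 (mod 2)
x^2: 0·1 + 1·1 = 1 ≡ 1 (mod 2)
x^3: 1·1 = 1 ≡ 1 (mod 2)
Result: x^2 + x^3

f · g = x^2 + x^3


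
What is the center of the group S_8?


Z(G) = {g ∈ G | gx = xg for all x ∈ G}
S_n is non-abelian for n ≥ 3; Z(S_8) is trivial

Z(S_8) = {e}


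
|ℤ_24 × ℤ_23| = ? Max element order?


|ℤ_24 × ℤ_23| = 24 × 23 = 552
Max element order = lcm(24,23) = 552
Cyclic? Yes (gcd=1)

|ℤ_24×ℤ_23| = 552, max element order = 552


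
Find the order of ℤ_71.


ℤ_n has n elements.

|ℤ_71| = 71


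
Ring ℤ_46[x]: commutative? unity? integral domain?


ℤ_46 has zero divisors (2·23 ≡ 0), and these lift to constant zero divisors in ℤ_46[x]; so not an integral domain
Commutative: Yes
Integral domain: No
Has unity: Yes

ℤ_46[x]: Commutative=Yes, Unity=Yes


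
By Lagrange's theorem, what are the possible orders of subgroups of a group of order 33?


Lagrange's theorem: |H| divides |G|
|G| = 33
Divisors of 33: 1, 3, 11, 33

Possible subgroup orders: {1, 3, 11, 33}


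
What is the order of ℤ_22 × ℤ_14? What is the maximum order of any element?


|ℤ_22 × ℤ_14| = 22 × 14 = 308
Max element order = lcm(22,14) = 154
Cyclic? No (gcd=2)

|ℤ_22×ℤ_14| = 308, max element order = 154


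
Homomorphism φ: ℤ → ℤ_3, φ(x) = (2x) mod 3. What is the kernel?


Kernel = preimage of identity
ker(φ) = {x ∈ ℤ : 2x ≡ 0 (mod 3)}. gcd(2,3) = 1, so 2x ≡ 0 (mod 3) ⟺ x ≡ 0 (mod 3/1 = 3). Hence ker(φ) = 3ℤ

ker(φ) = 3ℤ


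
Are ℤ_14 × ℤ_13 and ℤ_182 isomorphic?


Comparing ℤ_14 × ℤ_13 and ℤ_182:
gcd(14,13) = 1, so ℤ_14 × ℤ_13 ≅ ℤ_182 (CRT)

Yes, ℤ_14 × ℤ_13 ≅ ℤ_182


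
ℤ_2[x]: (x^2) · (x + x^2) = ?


Expand and collect like terms; reduce coefficients mod 2:
x^0: 0·0 = 0 ≡ 0 (mod 2)
x^1: 0·1 + 0·0 = 0 ≡ 0 (mod 2)
x^2: 0·1 + 0·1 + 1·0 = 0 ≡ 0 (mod 2)
x^3: 0·1 + 1·1 = 1 ≡ 1 (mod 2)
x^4: 1·1 = 1 ≡ 1 (mod 2)
Result: x^3 + x^4

f · g = x^3 + x^4


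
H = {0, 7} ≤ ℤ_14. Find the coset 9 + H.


9 + H = {9 + h (mod 14) : h ∈ H}
9+0=9, 9+7=2
9 + H = {2, 9} = 2 + H

9 + H = {2, 9}


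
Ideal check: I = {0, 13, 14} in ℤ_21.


Check ideal conditions for I = {0, 13, 14} in ℤ_21:
(1) I is an additive subgroup? No
(2) For r ∈ ℤ_21 and a ∈ I: r·a ∈ I? No  [counterexample: r=2, a=13, r·a mod 21 = 5 ∉ I]

No, I is not an ideal of ℤ_21


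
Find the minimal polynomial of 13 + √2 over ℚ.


Let α = 13 + √2. Then α - 13 = √2, so (α - 13)² = 2, giving α² - 26α + 167 = 0. Degree 2 and α ∉ ℚ, so this is the minimal polynomial.

Minimal polynomial: x² - 26x + 167


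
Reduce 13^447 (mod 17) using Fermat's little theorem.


Fermat's little theorem: if p is prime and gcd(a,p)=1, then a^(p-1) ≡ 1 (mod p)
p = 17 is prime, gcd(13,17) = 1
Reduce exponent: 447 mod 16 = 15
So 13^447 ≡ 13^15 (mod 17)
13^15 mod 17 = 4

13^447 ≡ 4 (mod 17)


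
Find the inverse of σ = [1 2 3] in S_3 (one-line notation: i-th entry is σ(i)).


To find σ⁻¹, swap domain and range:
σ(1) = 1 → σ⁻¹(1) = 1
σ(2) = 2 → σ⁻¹(2) = 2
σ(3) = 3 → σ⁻¹(3) = 3

σ⁻¹ = [1 2 3]


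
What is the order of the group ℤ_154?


ℤ_n has n elements.

|ℤ_154| = 154


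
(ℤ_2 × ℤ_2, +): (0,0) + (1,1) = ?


Operation: componentwise addition mod (2, 2)
(0,0) + (1,1) = ((a₁+b₁) mod 2, (a₂+b₂) mod 2) with a = (0,0), b = (1,1)

(0,0) + (1,1) = (1,1)


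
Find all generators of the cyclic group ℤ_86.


g generates ℤ_n iff gcd(g,n) = 1
Prime factors of 86: 2, 43
Generators are g ∈ {1,...,85} not divisible by any of these primes.
Generators: {1, 3, 5, 7, 9, 11, 13, 15, 17, 19, 21, 23, 25, 27, 29, 31, 33, 35, 37, 39, 41, 45, 47, 49, 51, 53, 55, 57, 59, 61, 63, 65, 67, 69, 71, 73, 75, 77, 79, 81, 83, 85}
Number of generators = φ(86) = 42

Generators of ℤ_86 = {1, 3, 5, 7, 9, 11, 13, 15, 17, 19, 21, 23, 25, 27, 29, 31, 33, 35, 37, 39, 41, 45, 47, 49, 51, 53, 55, 57, 59, 61, 63, 65, 67, 69, 71, 73, 75, 77, 79, 81, 83, 85}


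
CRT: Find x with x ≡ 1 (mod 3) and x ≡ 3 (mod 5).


m₁ = 3, m₂ = 5, gcd = 1, so CRT applies. M = m₁·m₂ = 15
Let M₁ = M/m₁ = 5, M₂ = M/m₂ = 3
Find y₁ ≡ M₁⁻¹ (mod m₁): 5⁻¹ ≡ 2 (mod 3)
Find y₂ ≡ M₂⁻¹ (mod m₂): 3⁻¹ ≡ 2 (mod 5)
x = a₁·M₁·y₁ + a₂·M₂·y₂ = 1·5·2 + 3·3·2 = 28
Reduce mod 15: x ≡ 13
Check: 13 mod 3 = 1 ✓, 13 mod 5 = 3 ✓

x ≡ 13 (mod 15)


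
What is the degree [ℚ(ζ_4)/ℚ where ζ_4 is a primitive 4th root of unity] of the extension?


[ℚ(ζ_n):ℚ] = deg Φ_n(x) = φ(n). Here φ(4) = 2

[ℚ(ζ_4)/ℚ where ζ_4 is a primitive 4th root of unity] = 2


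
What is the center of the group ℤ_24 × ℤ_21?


Z(G) = {g ∈ G | gx = xg for all x ∈ G}
Direct product of abelian groups is abelian, so Z(G) = G

Z(ℤ_24 × ℤ_21) = ℤ_24 × ℤ_21


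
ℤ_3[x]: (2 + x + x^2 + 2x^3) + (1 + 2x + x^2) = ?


Add coefficients mod 3:
x^0: 2 + 1 = 0 (mod 3)
x^1: 1 + 2 = 0 (mod 3)
x^2: 1 + 1 = 2 (mod 3)
x^3: 2 + 0 = 2 (mod 3)
Result: 2x^2 + 2x^3

f + g = 2x^2 + 2x^3


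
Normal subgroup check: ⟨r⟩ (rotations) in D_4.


H = ⟨r⟩ (rotations) in D_4
The rotation subgroup ⟨r⟩ has index 2 in D_4, so it is normal

Yes, normal subgroup


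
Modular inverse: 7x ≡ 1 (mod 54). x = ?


Use the extended Euclidean algorithm to write 1 = 7·s + 54·t; then s mod 54 is the inverse.
Euclidean algorithm:
  7 = 0·54 + 7
  54 = 7·7 + 5
  7 = 1·5 + 2
  5 = 2·2 + 1
  2 = 2·1 + 0
gcd(7,54) = 1
Back-substitution gives: 7·(-23) + 54·(3) = 1
So 7⁻¹ ≡ -23 ≡ 31 (mod 54)
Check: 7 × 31 = 217 ≡ 1 (mod 54) ✓

7⁻¹ ≡ 31 (mod 54)


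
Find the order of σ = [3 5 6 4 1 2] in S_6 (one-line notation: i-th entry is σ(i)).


Cycle decomposition: (1 3 6 2 5)
Cycle lengths: 5
Order = lcm(5) = 5

ord(σ) = 5


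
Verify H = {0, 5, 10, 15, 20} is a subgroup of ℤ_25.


Subgroup test for H = {0, 5, 10, 15, 20} in (ℤ_25, +):
(1) 0 ∈ H? Yes
(2) Closure: for all a,b ∈ H, (a+b) mod 25 ∈ H? Yes
(3) Inverses: for all a ∈ H, -a mod 25 ∈ H? Yes

Yes, H is a subgroup of ℤ_25


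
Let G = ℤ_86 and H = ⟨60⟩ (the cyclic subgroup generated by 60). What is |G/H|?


|⟨60⟩| = n / gcd(60, 86) = 86 / 2 = 43
H is normal (ℤ_86 is abelian).
|G/H| = |G| / |H| = 86 / 43 = 2

|G/H| = 2


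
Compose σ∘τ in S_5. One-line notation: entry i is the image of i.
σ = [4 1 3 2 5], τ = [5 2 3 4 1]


σ∘τ: apply τ first, then σ
1 →τ 5 →σ 5
2 →τ 2 →σ 1
3 →τ 3 →σ 3
4 →τ 4 →σ 2
5 →τ 1 →σ 4

σ∘τ = [5 1 3 2 4]


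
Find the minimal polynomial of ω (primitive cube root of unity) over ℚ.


ω satisfies x² + x + 1 = 0 (the cyclotomic polynomial Φ₃)

Minimal polynomial: x² + x + 1


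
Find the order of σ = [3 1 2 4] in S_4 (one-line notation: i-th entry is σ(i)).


Cycle decomposition: (1 3 2)
Cycle lengths: 3
Order = lcm(3) = 3

ord(σ) = 3


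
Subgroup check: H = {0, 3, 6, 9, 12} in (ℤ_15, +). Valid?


Subgroup test for H = {0, 3, 6, 9, 12} in (ℤ_15, +):
(1) 0 ∈ H? Yes
(2) Closure: for all a,b ∈ H, (a+b) mod 15 ∈ H? Yes
(3) Inverses: for all a ∈ H, -a mod 15 ∈ H? Yes

Yes, H is a subgroup of ℤ_15


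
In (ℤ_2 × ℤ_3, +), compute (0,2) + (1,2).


Operation: componentwise addition mod (2, 3)
(0,2) + (1,2) = ((a₁+b₁) mod 2, (a₂+b₂) mod 3) with a = (0,2), b = (1,2)

(0,2) + (1,2) = (1,1)


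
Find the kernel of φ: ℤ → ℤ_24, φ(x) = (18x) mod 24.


Kernel = preimage of identity
ker(φ) = {x ∈ ℤ : 18x ≡ 0 (mod 24)}. gcd(18,24) = 6, so 18x ≡ 0 (mod 24) ⟺ x ≡ 0 (mod 24/6 = 4). Hence ker(φ) = 4ℤ

ker(φ) = 4ℤ


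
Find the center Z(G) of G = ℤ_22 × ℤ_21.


Z(G) = {g ∈ G | gx = xg for all x ∈ G}
Direct product of abelian groups is abelian, so Z(G) = G

Z(ℤ_22 × ℤ_21) = ℤ_22 × ℤ_21


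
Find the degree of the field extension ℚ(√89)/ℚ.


√89 has minimal polynomial x² - 89 (irreducible over ℚ since 89 is squarefree)

[ℚ(√89)/ℚ] = 2


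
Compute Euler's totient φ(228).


Factor n: 228 = 2^2 × 3 × 19
φ(n) = n · ∏(1 - 1/p) over distinct primes p | n
φ(228) = 228 · (1 - 1/2) · (1 - 1/3) · (1 - 1/19) = 72

φ(228) = 72


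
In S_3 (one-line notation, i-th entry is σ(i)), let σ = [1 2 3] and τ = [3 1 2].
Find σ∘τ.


σ∘τ: apply τ first, then σ
1 →τ 3 →σ 3
2 →τ 1 →σ 1
3 →τ 2 →σ 2

σ∘τ = [3 1 2]


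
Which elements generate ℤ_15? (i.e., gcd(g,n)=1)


g generates ℤ_n iff gcd(g,n) = 1
Checking each g ∈ {1,...,14}:
gcd(1,15) = 1
gcd(2,15) = 1
gcd(3,15) = 3
gcd(4,15) = 1
gcd(5,15) = 5
gcd(6,15) = 3
gcd(7,15) = 1
gcd(8,15) = 1
gcd(9,15) = 3
gcd(10,15) = 5
gcd(11,15) = 1
gcd(12,15) = 3
gcd(13,15) = 1
gcd(14,15) = 1
Generators: {1, 2, 4, 7, 8, 11, 13, 14}
Number of generators = φ(15) = 8

Generators of ℤ_15 = {1, 2, 4, 7, 8, 11, 13, 14}


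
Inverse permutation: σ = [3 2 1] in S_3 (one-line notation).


To find σ⁻¹, swap domain and range:
σ(1) = 3 → σ⁻¹(3) = 1
σ(2) = 2 → σ⁻¹(2) = 2
σ(3) = 1 → σ⁻¹(1) = 3

σ⁻¹ = [3 2 1]


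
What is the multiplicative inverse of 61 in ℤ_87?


Use the extended Euclidean algorithm to write 1 = 61·s + 87·t; then s mod 87 is the inverse.
Euclidean algorithm:
  61 = 0·87 + 61
  87 = 1·61 + 26
  61 = 2·26 + 9
  26 = 2·9 + 8
  9 = 1·8 + 1
  8 = 8·1 + 0
gcd(61,87) = 1
Back-substitution gives: 61·(10) + 87·(-7) = 1
So 61⁻¹ ≡ 10 ≡ 10 (mod 87)
Check: 61 × 10 = 610 ≡ 1 (mod 87) ✓

61⁻¹ ≡ 10 (mod 87)


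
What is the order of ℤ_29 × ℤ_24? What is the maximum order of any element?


|ℤ_29 × ℤ_24| = 29 × 24 = 696
Max element order = lcm(29,24) = 696
Cyclic? Yes (gcd=1)

|ℤ_29×ℤ_24| = 696, max element order = 696


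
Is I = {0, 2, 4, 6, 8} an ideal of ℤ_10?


Check ideal conditions for I = {0, 2, 4, 6, 8} in ℤ_10:
(1) I is an additive subgroup? Yes
(2) For r ∈ ℤ_10 and a ∈ I: r·a ∈ I? Yes

Yes, I is an ideal of ℤ_10


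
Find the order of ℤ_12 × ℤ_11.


|A × B| = |A| · |B|
|ℤ_12 × ℤ_11| = 12 × 11 = 132

|ℤ_12 × ℤ_11| = 132


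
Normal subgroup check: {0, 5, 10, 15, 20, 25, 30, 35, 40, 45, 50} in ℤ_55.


H = {0, 5, 10, 15, 20, 25, 30, 35, 40, 45, 50} in ℤ_55
ℤ_55 is abelian; every subgroup of an abelian group is normal

Yes, normal subgroup


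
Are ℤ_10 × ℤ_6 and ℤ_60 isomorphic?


Comparing ℤ_10 × ℤ_6 and ℤ_60:
gcd(10,6) = 2 ≠ 1. Max element order in ℤ_10×ℤ_6 is lcm(10,6) = 30 < 60, so it has no element of order 60

No, ℤ_10 × ℤ_6 ≇ ℤ_60


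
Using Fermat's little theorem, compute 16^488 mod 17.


Fermat's little theorem: if p is prime and gcd(a,p)=1, then a^(p-1) ≡ 1 (mod p)
p = 17 is prime, gcd(16,17) = 1
Reduce exponent: 488 mod 16 = 8
So 16^488 ≡ 16^8 (mod 17)
16^8 mod 17 = 1

16^488 ≡ 1 (mod 17)


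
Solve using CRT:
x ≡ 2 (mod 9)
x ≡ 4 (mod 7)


m₁ = 9, m₂ = 7, gcd = 1, so CRT applies. M = m₁·m₂ = 63
Let M₁ = M/m₁ = 7, M₂ = M/m₂ = 9
Find y₁ ≡ M₁⁻¹ (mod m₁): 7⁻¹ ≡ 4 (mod 9)
Find y₂ ≡ M₂⁻¹ (mod m₂): 9⁻¹ ≡ 4 (mod 7)
x = a₁·M₁·y₁ + a₂·M₂·y₂ = 2·7·4 + 4·9·4 = 200
Reduce mod 63: x ≡ 11
Check: 11 mod 9 = 2 ✓, 11 mod 7 = 4 ✓

x ≡ 11 (mod 63)


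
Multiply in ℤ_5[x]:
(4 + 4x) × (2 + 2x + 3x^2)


Expand and collect like terms; reduce coefficients mod 5:
x^0: 4·2 = 8 ≡ 3 (mod 5)
x^1: 4·2 + 4·2 = 16 ≡ 1 (mod 5)
x^2: 4·3 + 4·2 = 20 ≡ 0 (mod 5)
x^3: 4·3 = 12 ≡ 2 (mod 5)
Result: 3 + x + 2x^3

f · g = 3 + x + 2x^3


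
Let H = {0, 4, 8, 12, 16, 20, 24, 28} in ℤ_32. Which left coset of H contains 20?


20 + H = {20 + h (mod 32) : h ∈ H}
20+0=20, 20+4=24, 20+8=28, 20+12=0, 20+16=4, 20+20=8, 20+24=12, 20+28=16
20 + H = {0, 4, 8, 12, 16, 20, 24, 28} = 0 + H

20 + H = {0, 4, 8, 12, 16, 20, 24, 28}


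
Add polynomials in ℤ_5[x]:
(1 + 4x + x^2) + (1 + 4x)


Add coefficients mod 5:
x^0: 1 + 1 = 2 (mod 5)
x^1: 4 + 4 = 3 (mod 5)
x^2: 1 + 0 = 1 (mod 5)
Result: 2 + 3x + x^2

f + g = 2 + 3x + x^2


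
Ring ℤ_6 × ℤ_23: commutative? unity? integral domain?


Direct product ring; commutative with unity (1,1); but (1,0)·(0,1) = (0,0) gives zero divisors, so not an integral domain
Commutative: Yes
Integral domain: No
Has unity: Yes

ℤ_6 × ℤ_23: Commutative=Yes, Unity=Yes


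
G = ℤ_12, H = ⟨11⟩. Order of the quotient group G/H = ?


|⟨11⟩| = n / gcd(11, 12) = 12 / 1 = 12
H is normal (ℤ_12 is abelian).
|G/H| = |G| / |H| = 12 / 12 = 1

|G/H| = 1


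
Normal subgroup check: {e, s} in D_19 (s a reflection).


H = {e, s} in D_19 (s a reflection)
r·s·r⁻¹ = sr⁻² ≠ s for n ≥ 3, so {e, s} is not closed under conjugation

No, not a normal subgroup


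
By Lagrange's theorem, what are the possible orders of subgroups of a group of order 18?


Lagrange's theorem: |H| divides |G|
|G| = 18
Divisors of 18: 1, 2, 3, 6, 9, 18

Possible subgroup orders: {1, 2, 3, 6, 9, 18}


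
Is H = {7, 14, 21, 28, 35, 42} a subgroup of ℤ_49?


Subgroup test for H = {7, 14, 21, 28, 35, 42} in (ℤ_49, +):
(1) 0 ∈ H? No
(2) Closure: for all a,b ∈ H, (a+b) mod 49 ∈ H? No  [counterexample: 7 + 42 = 0 ∉ H]
(3) Inverses: for all a ∈ H, -a mod 49 ∈ H? Yes

No, H is not a subgroup of ℤ_49


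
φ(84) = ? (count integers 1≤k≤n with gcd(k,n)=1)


Factor n: 84 = 2^2 × 3 × 7
φ(n) = n · ∏(1 - 1/p) over distinct primes p | n
φ(84) = 84 · (1 - 1/2) · (1 - 1/3) · (1 - 1/7) = 24

φ(84) = 24


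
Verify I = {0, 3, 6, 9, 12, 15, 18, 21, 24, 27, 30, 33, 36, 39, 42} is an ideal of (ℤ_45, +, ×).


Check ideal conditions for I = {0, 3, 6, 9, 12, 15, 18, 21, 24, 27, 30, 33, 36, 39, 42} in ℤ_45:
(1) I is an additive subgroup? Yes
(2) For r ∈ ℤ_45 and a ∈ I: r·a ∈ I? Yes

Yes, I is an ideal of ℤ_45


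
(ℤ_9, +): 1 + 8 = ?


Operation: addition mod 9
1 + 8 = (a + b) mod 9 with a = 1, b = 8

1 + 8 = 0


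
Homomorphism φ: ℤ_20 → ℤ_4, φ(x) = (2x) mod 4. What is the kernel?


Kernel = preimage of identity
ker(φ) = {x ∈ ℤ_20 : 2x ≡ 0 (mod 4)}. Since 4 | 20, φ is well-defined. The kernel is the cyclic subgroup ⟨2⟩ of ℤ_20 (order 10), i.e. {0, 2, 4, 6, 8, 10, 12, 14, 16, 18}

ker(φ) = {0, 2, 4, 6, 8, 10, 12, 14, 16, 18}


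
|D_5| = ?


|D_n| = 2n (n rotations and n reflections)
|D_5| = 2×5 = 10

|D_5| = 10


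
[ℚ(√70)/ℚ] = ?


√70 has minimal polynomial x² - 70 (irreducible over ℚ since 70 is squarefree)

[ℚ(√70)/ℚ] = 2


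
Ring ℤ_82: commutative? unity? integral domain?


ℤ_82 is a commutative ring with unity 1; 82 = 2×41 is composite, so 2·41 ≡ 0 gives zero divisors (not an integral domain)
Commutative: Yes
Integral domain: No
Has unity: Yes

ℤ_82: Commutative=Yes, Unity=Yes


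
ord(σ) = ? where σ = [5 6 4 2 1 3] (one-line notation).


Cycle decomposition: (1 5) (2 6 3 4)
Cycle lengths: 2, 4
Order = lcm(2, 4) = 4

ord(σ) = 4


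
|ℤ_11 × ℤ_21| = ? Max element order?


|ℤ_11 × ℤ_21| = 11 × 21 = 231
Max element order = lcm(11,21) = 231
Cyclic? Yes (gcd=1)

|ℤ_11×ℤ_21| = 231, max element order = 231


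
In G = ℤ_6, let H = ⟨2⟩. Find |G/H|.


|⟨2⟩| = n / gcd(2, 6) = 6 / 2 = 3
H is normal (ℤ_6 is abelian).
|G/H| = |G| / |H| = 6 / 3 = 2

|G/H| = 2


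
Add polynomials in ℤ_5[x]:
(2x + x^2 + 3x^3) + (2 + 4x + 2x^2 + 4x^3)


Add coefficients mod 5:
x^0: 0 + 2 = 2 (mod 5)
x^1: 2 + 4 = 1 (mod 5)
x^2: 1 + 2 = 3 (mod 5)
x^3: 3 + 4 = 2 (mod 5)
Result: 2 + x + 3x^2 + 2x^3

f + g = 2 + x + 3x^2 + 2x^3


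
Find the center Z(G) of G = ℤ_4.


Z(G) = {g ∈ G | gx = xg for all x ∈ G}
ℤ_4 is abelian, so Z(G) = G

Z(ℤ_4) = ℤ_4


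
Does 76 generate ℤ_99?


g generates ℤ_n iff gcd(g, n) = 1
gcd(76, 99) = 1
Since gcd = 1, 76 is a generator.

Yes, 76 generates ℤ_99


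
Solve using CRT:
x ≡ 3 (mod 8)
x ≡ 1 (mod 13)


m₁ = 8, m₂ = 13, gcd = 1, so CRT applies. M = m₁·m₂ = 104
Let M₁ = M/m₁ = 13, M₂ = M/m₂ = 8
Find y₁ ≡ M₁⁻¹ (mod m₁): 13⁻¹ ≡ 5 (mod 8)
Find y₂ ≡ M₂⁻¹ (mod m₂): 8⁻¹ ≡ 5 (mod 13)
x = a₁·M₁·y₁ + a₂·M₂·y₂ = 3·13·5 + 1·8·5 = 235
Reduce mod 104: x ≡ 27
Check: 27 mod 8 = 3 ✓, 27 mod 13 = 1 ✓

x ≡ 27 (mod 104)


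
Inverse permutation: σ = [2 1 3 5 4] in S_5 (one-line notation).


To find σ⁻¹, swap domain and range:
σ(1) = 2 → σ⁻¹(2) = 1
σ(2) = 1 → σ⁻¹(1) = 2
σ(3) = 3 → σ⁻¹(3) = 3
σ(4) = 5 → σ⁻¹(5) = 4
σ(5) = 4 → σ⁻¹(4) = 5

σ⁻¹ = [2 1 3 5 4]


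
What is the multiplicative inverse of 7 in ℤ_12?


Use the extended Euclidean algorithm to write 1 = 7·s + 12·t; then s mod 12 is the inverse.
Euclidean algorithm:
  7 = 0·12 + 7
  12 = 1·7 + 5
  7 = 1·5 + 2
  5 = 2·2 + 1
  2 = 2·1 + 0
gcd(7,12) = 1
Back-substitution gives: 7·(-5) + 12·(3) = 1
So 7⁻¹ ≡ -5 ≡ 7 (mod 12)
Check: 7 × 7 = 49 ≡ 1 (mod 12) ✓

7⁻¹ ≡ 7 (mod 12)


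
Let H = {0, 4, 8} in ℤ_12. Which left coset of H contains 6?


6 + H = {6 + h (mod 12) : h ∈ H}
6+0=6, 6+4=10, 6+8=2
6 + H = {2, 6, 10} = 2 + H

6 + H = {2, 6, 10}


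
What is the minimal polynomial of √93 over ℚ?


√93 satisfies x² - 93 = 0, irreducible over ℚ since 93 is squarefree

Minimal polynomial: x² - 93


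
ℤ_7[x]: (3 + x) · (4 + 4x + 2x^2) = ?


Expand and collect like terms; reduce coefficients mod 7:
x^0: 3·4 = 12 ≡ 5 (mod 7)
x^1: 3·4 + 1·4 = 16 ≡ 2 (mod 7)
x^2: 3·2 + 1·4 = 10 ≡ 3 (mod 7)
x^3: 1·2 = 2 ≡ 2 (mod 7)
Result: 5 + 2x + 3x^2 + 2x^3

f · g = 5 + 2x + 3x^2 + 2x^3


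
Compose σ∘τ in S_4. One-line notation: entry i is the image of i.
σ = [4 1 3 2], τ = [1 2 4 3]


σ∘τ: apply τ first, then σ
1 →τ 1 →σ 4
2 →τ 2 →σ 1
3 →τ 4 →σ 2
4 →τ 3 →σ 3

σ∘τ = [4 1 2 3]


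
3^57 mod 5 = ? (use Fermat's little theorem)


Fermat's little theorem: if p is prime and gcd(a,p)=1, then a^(p-1) ≡ 1 (mod p)
p = 5 is prime, gcd(3,5) = 1
Reduce exponent: 57 mod 4 = 1
So 3^57 ≡ 3^1 (mod 5)
3^1 mod 5 = 3

3^57 ≡ 3 (mod 5)


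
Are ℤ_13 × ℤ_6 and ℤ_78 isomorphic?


Comparing ℤ_13 × ℤ_6 and ℤ_78:
gcd(13,6) = 1, so ℤ_13 × ℤ_6 ≅ ℤ_78 (CRT)

Yes, ℤ_13 × ℤ_6 ≅ ℤ_78


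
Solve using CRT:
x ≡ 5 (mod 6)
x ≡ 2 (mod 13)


m₁ = 6, m₂ = 13, gcd = 1, so CRT applies. M = m₁·m₂ = 78
Let M₁ = M/m₁ = 13, M₂ = M/m₂ = 6
Find y₁ ≡ M₁⁻¹ (mod m₁): 13⁻¹ ≡ 1 (mod 6)
Find y₂ ≡ M₂⁻¹ (mod m₂): 6⁻¹ ≡ 11 (mod 13)
x = a₁·M₁·y₁ + a₂·M₂·y₂ = 5·13·1 + 2·6·11 = 197
Reduce mod 78: x ≡ 41
Check: 41 mod 6 = 5 ✓, 41 mod 13 = 2 ✓

x ≡ 41 (mod 78)


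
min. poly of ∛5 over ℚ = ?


∛5 satisfies x³ - 5 = 0, irreducible over ℚ (no rational root; 5 is not a perfect cube)

Minimal polynomial: x³ - 5


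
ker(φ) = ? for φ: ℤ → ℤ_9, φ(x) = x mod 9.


Kernel = preimage of identity
ker(φ) = {x ∈ ℤ : x ≡ 0 (mod 9)} = 9ℤ = {0, ±9, ±18, ...}

ker(φ) = 9ℤ


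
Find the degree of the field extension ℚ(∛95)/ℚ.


∛95 has minimal polynomial x³ - 95 (irreducible over ℚ since 95 is not a perfect cube)

[ℚ(∛95)/ℚ] = 3


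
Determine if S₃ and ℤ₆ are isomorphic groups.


Comparing S₃ and ℤ₆:
S₃ is non-abelian, ℤ₆ is abelian

No, S₃ ≇ ℤ₆


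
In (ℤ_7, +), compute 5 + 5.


Operation: addition mod 7
5 + 5 = (a + b) mod 7 with a = 5, b = 5

5 + 5 = 3


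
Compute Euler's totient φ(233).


Factor n: 233 = 233
φ(n) = n · ∏(1 - 1/p) over distinct primes p | n
φ(233) = 233 · (1 - 1/233) = 232

φ(233) = 232


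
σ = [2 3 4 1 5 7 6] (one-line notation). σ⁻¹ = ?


To find σ⁻¹, swap domain and range:
σ(1) = 2 → σ⁻¹(2) = 1
σ(2) = 3 → σ⁻¹(3) = 2
σ(3) = 4 → σ⁻¹(4) = 3
σ(4) = 1 → σ⁻¹(1) = 4
σ(5) = 5 → σ⁻¹(5) = 5
σ(6) = 7 → σ⁻¹(7) = 6
σ(7) = 6 → σ⁻¹(6) = 7

σ⁻¹ = [4 1 2 3 5 7 6]


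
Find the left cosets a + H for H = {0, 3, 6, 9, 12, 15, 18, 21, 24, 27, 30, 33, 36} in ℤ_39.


H = {0, 3, 6, 9, 12, 15, 18, 21, 24, 27, 30, 33, 36}, |H| = 13
Number of cosets = |G|/|H| = 39/13 = 3
0 + H = {0, 3, 6, 9, 12, 15, 18, 21, 24, 27, 30, 33, 36}
1 + H = {1, 4, 7, 10, 13, 16, 19, 22, 25, 28, 31, 34, 37}
2 + H = {2, 5, 8, 11, 14, 17, 20, 23, 26, 29, 32, 35, 38}

Cosets: 0+H={0,3,6,9,12,15,18,21,24,27,30,33,36}; 1+H={1,4,7,10,13,16,19,22,25,28,31,34,37}; 2+H={2,5,8,11,14,17,20,23,26,29,32,35,38}


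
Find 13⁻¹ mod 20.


Use the extended Euclidean algorithm to write 1 = 13·s + 20·t; then s mod 20 is the inverse.
Euclidean algorithm:
  13 = 0·20 + 13
  20 = 1·13 + 7
  13 = 1·7 + 6
  7 = 1·6 + 1
  6 = 6·1 + 0
gcd(13,20) = 1
Back-substitution gives: 13·(-3) + 20·(2) = 1
So 13⁻¹ ≡ -3 ≡ 17 (mod 20)
Check: 13 × 17 = 221 ≡ 1 (mod 20) ✓

13⁻¹ ≡ 17 (mod 20)


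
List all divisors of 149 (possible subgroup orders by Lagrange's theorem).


Lagrange's theorem: |H| divides |G|
|G| = 149
Divisors of 149: 1, 149

Possible subgroup orders: {1, 149}


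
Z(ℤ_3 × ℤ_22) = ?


Z(G) = {g ∈ G | gx = xg for all x ∈ G}
Direct product of abelian groups is abelian, so Z(G) = G

Z(ℤ_3 × ℤ_22) = ℤ_3 × ℤ_22


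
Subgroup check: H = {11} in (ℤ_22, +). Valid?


Subgroup test for H = {11} in (ℤ_22, +):
(1) 0 ∈ H? No
(2) Closure: for all a,b ∈ H, (a+b) mod 22 ∈ H? No  [counterexample: 11 + 11 = 0 ∉ H]
(3) Inverses: for all a ∈ H, -a mod 22 ∈ H? Yes

No, H is not a subgroup of ℤ_22


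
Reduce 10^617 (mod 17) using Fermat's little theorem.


Fermat's little theorem: if p is prime and gcd(a,p)=1, then a^(p-1) ≡ 1 (mod p)
p = 17 is prime, gcd(10,17) = 1
Reduce exponent: 617 mod 16 = 9
So 10^617 ≡ 10^9 (mod 17)
10^9 mod 17 = 7

10^617 ≡ 7 (mod 17)


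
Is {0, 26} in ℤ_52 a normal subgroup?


H = {0, 26} in ℤ_52
ℤ_52 is abelian; every subgroup of an abelian group is normal

Yes, normal subgroup


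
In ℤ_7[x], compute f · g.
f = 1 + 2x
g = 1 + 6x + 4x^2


Expand and collect like terms; reduce coefficients mod 7:
x^0: 1·1 = 1 ≡ 1 (mod 7)
x^1: 1·6 + 2·1 = 8 ≡ 1 (mod 7)
x^2: 1·4 + 2·6 = 16 ≡ 2 (mod 7)
x^3: 2·4 = 8 ≡ 1 (mod 7)
Result: 1 + x + 2x^2 + x^3

f · g = 1 + x + 2x^2 + x^3


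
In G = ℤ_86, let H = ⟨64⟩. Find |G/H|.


|⟨64⟩| = n / gcd(64, 86) = 86 / 2 = 43
H is normal (ℤ_86 is abelian).
|G/H| = |G| / |H| = 86 / 43 = 2

|G/H| = 2


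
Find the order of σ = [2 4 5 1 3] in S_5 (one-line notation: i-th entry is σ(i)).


Cycle decomposition: (1 2 4) (3 5)
Cycle lengths: 3, 2
Order = lcm(3, 2) = 6

ord(σ) = 6


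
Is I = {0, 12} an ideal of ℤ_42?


Check ideal conditions for I = {0, 12} in ℤ_42:
(1) I is an additive subgroup? No
(2) For r ∈ ℤ_42 and a ∈ I: r·a ∈ I? No  [counterexample: r=2, a=12, r·a mod 42 = 24 ∉ I]

No, I is not an ideal of ℤ_42


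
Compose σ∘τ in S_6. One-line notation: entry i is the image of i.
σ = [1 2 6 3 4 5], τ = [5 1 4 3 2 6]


σ∘τ: apply τ first, then σ
1 →τ 5 →σ 4
2 →τ 1 →σ 1
3 →τ 4 →σ 3
4 →τ 3 →σ 6
5 →τ 2 →σ 2
6 →τ 6 →σ 5

σ∘τ = [4 1 3 6 2 5]


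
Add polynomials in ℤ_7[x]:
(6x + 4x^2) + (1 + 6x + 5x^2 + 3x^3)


Add coefficients mod 7:
x^0: 0 + 1 = 1 (mod 7)
x^1: 6 + 6 = 5 (mod 7)
x^2: 4 + 5 = 2 (mod 7)
x^3: 0 + 3 = 3 (mod 7)
Result: 1 + 5x + 2x^2 + 3x^3

f + g = 1 + 5x + 2x^2 + 3x^3


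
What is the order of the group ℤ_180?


ℤ_n has n elements.

|ℤ_180| = 180


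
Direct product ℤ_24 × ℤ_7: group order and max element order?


|ℤ_24 × ℤ_7| = 24 × 7 = 168
Max element order = lcm(24,7) = 168
Cyclic? Yes (gcd=1)

|ℤ_24×ℤ_7| = 168, max element order = 168


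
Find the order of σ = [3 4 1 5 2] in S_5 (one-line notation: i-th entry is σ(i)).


Cycle decomposition: (1 3) (2 4 5)
Cycle lengths: 2, 3
Order = lcm(2, 3) = 6

ord(σ) = 6


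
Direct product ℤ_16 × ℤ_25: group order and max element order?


|ℤ_16 × ℤ_25| = 16 × 25 = 400
Max element order = lcm(16,25) = 400
Cyclic? Yes (gcd=1)

|ℤ_16×ℤ_25| = 400, max element order = 400


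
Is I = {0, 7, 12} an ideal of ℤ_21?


Check ideal conditions for I = {0, 7, 12} in ℤ_21:
(1) I is an additive subgroup? No
(2) For r ∈ ℤ_21 and a ∈ I: r·a ∈ I? No  [counterexample: r=2, a=7, r·a mod 21 = 14 ∉ I]

No, I is not an ideal of ℤ_21


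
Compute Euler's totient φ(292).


Factor n: 292 = 2^2 × 73
φ(n) = n · ∏(1 - 1/p) over distinct primes p | n
φ(292) = 292 · (1 - 1/2) · (1 - 1/73) = 144

φ(292) = 144


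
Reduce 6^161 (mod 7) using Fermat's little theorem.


Fermat's little theorem: if p is prime and gcd(a,p)=1, then a^(p-1) ≡ 1 (mod p)
p = 7 is prime, gcd(6,7) = 1
Reduce exponent: 161 mod 6 = 5
So 6^161 ≡ 6^5 (mod 7)
6^5 mod 7 = 6

6^161 ≡ 6 (mod 7)


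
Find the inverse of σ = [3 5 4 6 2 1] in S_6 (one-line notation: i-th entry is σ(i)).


To find σ⁻¹, swap domain and range:
σ(1) = 3 → σ⁻¹(3) = 1
σ(2) = 5 → σ⁻¹(5) = 2
σ(3) = 4 → σ⁻¹(4) = 3
σ(4) = 6 → σ⁻¹(6) = 4
σ(5) = 2 → σ⁻¹(2) = 5
σ(6) = 1 → σ⁻¹(1) = 6

σ⁻¹ = [6 5 1 3 2 4]


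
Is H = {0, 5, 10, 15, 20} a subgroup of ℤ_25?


Subgroup test for H = {0, 5, 10, 15, 20} in (ℤ_25, +):
(1) 0 ∈ H? Yes
(2) Closure: for all a,b ∈ H, (a+b) mod 25 ∈ H? Yes
(3) Inverses: for all a ∈ H, -a mod 25 ∈ H? Yes

Yes, H is a subgroup of ℤ_25


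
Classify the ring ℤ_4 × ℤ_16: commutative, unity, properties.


Direct product ring; commutative with unity (1,1); but (1,0)·(0,1) = (0,0) gives zero divisors, so not an integral domain
Commutative: Yes
Integral domain: No
Has unity: Yes

ℤ_4 × ℤ_16: Commutative=Yes, Unity=Yes


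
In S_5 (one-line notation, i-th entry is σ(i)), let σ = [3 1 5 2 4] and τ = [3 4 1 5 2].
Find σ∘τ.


σ∘τ: apply τ first, then σ
1 →τ 3 →σ 5
2 →τ 4 →σ 2
3 →τ 1 →σ 3
4 →τ 5 →σ 4
5 →τ 2 →σ 1

σ∘τ = [5 2 3 4 1]


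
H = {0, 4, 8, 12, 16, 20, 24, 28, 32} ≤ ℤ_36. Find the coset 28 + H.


28 + H = {28 + h (mod 36) : h ∈ H}
28+0=28, 28+4=32, 28+8=0, 28+12=4, 28+16=8, 28+20=12, 28+24=16, 28+28=20, 28+32=24
28 + H = {0, 4, 8, 12, 16, 20, 24, 28, 32} = 0 + H

28 + H = {0, 4, 8, 12, 16, 20, 24, 28, 32}


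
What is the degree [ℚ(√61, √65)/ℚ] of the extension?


[ℚ(√61,√65):ℚ] = [ℚ(√61,√65):ℚ(√61)]·[ℚ(√61):ℚ] = 2·2 = 4

[ℚ(√61, √65)/ℚ] = 4


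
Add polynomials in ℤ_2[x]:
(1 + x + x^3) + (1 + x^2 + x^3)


Add coefficients mod 2:
x^0: 1 + 1 = 0 (mod 2)
x^1: 1 + 0 = 1 (mod 2)
x^2: 0 + 1 = 1 (mod 2)
x^3: 1 + 1 = 0 (mod 2)
Result: x + x^2

f + g = x + x^2


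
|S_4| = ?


|S_n| = n! (number of permutations of n symbols)
|S_4| = 4! = 24

|S_4| = 24


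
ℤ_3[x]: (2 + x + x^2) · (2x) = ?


Expand and collect like terms; reduce coefficients mod 3:
x^0: 2·0 = 0 ≡ 0 (mod 3)
x^1: 2·2 + 1·0 = 4 ≡ 1 (mod 3)
x^2: 1·2 + 1·0 = 2 ≡ 2 (mod 3)
x^3: 1·2 = 2 ≡ 2 (mod 3)
Result: x + 2x^2 + 2x^3

f · g = x + 2x^2 + 2x^3


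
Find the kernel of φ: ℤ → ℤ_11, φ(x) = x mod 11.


Kernel = preimage of identity
ker(φ) = {x ∈ ℤ : x ≡ 0 (mod 11)} = 11ℤ = {0, ±11, ±22, ...}

ker(φ) = 11ℤ


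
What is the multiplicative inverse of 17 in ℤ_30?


Use the extended Euclidean algorithm to write 1 = 17·s + 30·t; then s mod 30 is the inverse.
Euclidean algorithm:
  17 = 0·30 + 17
  30 = 1·17 + 13
  17 = 1·13 + 4
  13 = 3·4 + 1
  4 = 4·1 + 0
gcd(17,30) = 1
Back-substitution gives: 17·(-7) + 30·(4) = 1
So 17⁻¹ ≡ -7 ≡ 23 (mod 30)
Check: 17 × 23 = 391 ≡ 1 (mod 30) ✓

17⁻¹ ≡ 23 (mod 30)


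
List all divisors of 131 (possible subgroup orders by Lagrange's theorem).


Lagrange's theorem: |H| divides |G|
|G| = 131
Divisors of 131: 1, 131

Possible subgroup orders: {1, 131}


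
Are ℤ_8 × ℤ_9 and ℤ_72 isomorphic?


Comparing ℤ_8 × ℤ_9 and ℤ_72:
gcd(8,9) = 1, so ℤ_8 × ℤ_9 ≅ ℤ_72 (CRT)

Yes, ℤ_8 × ℤ_9 ≅ ℤ_72


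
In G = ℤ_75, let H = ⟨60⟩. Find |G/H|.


|⟨60⟩| = n / gcd(60, 75) = 75 / 15 = 5
H is normal (ℤ_75 is abelian).
|G/H| = |G| / |H| = 75 / 5 = 15

|G/H| = 15


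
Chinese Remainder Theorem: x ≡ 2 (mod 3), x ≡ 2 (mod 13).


m₁ = 3, m₂ = 13, gcd = 1, so CRT applies. M = m₁·m₂ = 39
Let M₁ = M/m₁ = 13, M₂ = M/m₂ = 3
Find y₁ ≡ M₁⁻¹ (mod m₁): 13⁻¹ ≡ 1 (mod 3)
Find y₂ ≡ M₂⁻¹ (mod m₂): 3⁻¹ ≡ 9 (mod 13)
x = a₁·M₁·y₁ + a₂·M₂·y₂ = 2·13·1 + 2·3·9 = 80
Reduce mod 39: x ≡ 2
Check: 2 mod 3 = 2 ✓, 2 mod 13 = 2 ✓

x ≡ 2 (mod 39)


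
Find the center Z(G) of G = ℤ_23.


Z(G) = {g ∈ G | gx = xg for all x ∈ G}
ℤ_23 is abelian, so Z(G) = G

Z(ℤ_23) = ℤ_23


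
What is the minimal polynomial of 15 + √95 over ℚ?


Let α = 15 + √95. Then α - 15 = √95, so (α - 15)² = 95, giving α² - 30α + 130 = 0. Degree 2 and α ∉ ℚ, so this is the minimal polynomial.

Minimal polynomial: x² - 30x + 130


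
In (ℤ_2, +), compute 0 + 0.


Operation: addition mod 2
0 + 0 = (a + b) mod 2 with a = 0, b = 0

0 + 0 = 0


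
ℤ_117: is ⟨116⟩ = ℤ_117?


g generates ℤ_n iff gcd(g, n) = 1
gcd(116, 117) = 1
Since gcd = 1, 116 is a generator.

Yes, 116 generates ℤ_117


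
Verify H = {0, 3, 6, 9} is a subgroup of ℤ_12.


Subgroup test for H = {0, 3, 6, 9} in (ℤ_12, +):
(1) 0 ∈ H? Yes
(2) Closure: for all a,b ∈ H, (a+b) mod 12 ∈ H? Yes
(3) Inverses: for all a ∈ H, -a mod 12 ∈ H? Yes

Yes, H is a subgroup of ℤ_12


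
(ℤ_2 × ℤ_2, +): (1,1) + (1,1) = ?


Operation: componentwise addition mod (2, 2)
(1,1) + (1,1) = ((a₁+b₁) mod 2, (a₂+b₂) mod 2) with a = (1,1), b = (1,1)

(1,1) + (1,1) = (0,0)


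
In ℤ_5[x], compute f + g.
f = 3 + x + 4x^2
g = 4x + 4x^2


Add coefficients mod 5:
x^0: 3 + 0 = 3 (mod 5)
x^1: 1 + 4 = 0 (mod 5)
x^2: 4 + 4 = 3 (mod 5)
Result: 3 + 3x^2

f + g = 3 + 3x^2


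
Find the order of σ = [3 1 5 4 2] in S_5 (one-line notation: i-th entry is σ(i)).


Cycle decomposition: (1 3 5 2)
Cycle lengths: 4
Order = lcm(4) = 4

ord(σ) = 4


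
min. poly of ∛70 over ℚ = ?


∛70 satisfies x³ - 70 = 0, irreducible over ℚ (no rational root; 70 is not a perfect cube)

Minimal polynomial: x³ - 70


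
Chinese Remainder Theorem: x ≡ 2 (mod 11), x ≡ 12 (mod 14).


m₁ = 11, m₂ = 14, gcd = 1, so CRT applies. M = m₁·m₂ = 154
Let M₁ = M/m₁ = 14, M₂ = M/m₂ = 11
Find y₁ ≡ M₁⁻¹ (mod m₁): 14⁻¹ ≡ 4 (mod 11)
Find y₂ ≡ M₂⁻¹ (mod m₂): 11⁻¹ ≡ 9 (mod 14)
x = a₁·M₁·y₁ + a₂·M₂·y₂ = 2·14·4 + 12·11·9 = 1300
Reduce mod 154: x ≡ 68
Check: 68 mod 11 = 2 ✓, 68 mod 14 = 12 ✓

x ≡ 68 (mod 154)


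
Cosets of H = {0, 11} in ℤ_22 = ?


H = {0, 11}, |H| = 2
Number of cosets = |G|/|H| = 22/2 = 11
0 + H = {0, 11}
1 + H = {1, 12}
2 + H = {2, 13}
3 + H = {3, 14}
4 + H = {4, 15}
5 + H = {5, 16}
6 + H = {6, 17}
7 + H = {7, 18}
8 + H = {8, 19}
9 + H = {9, 20}
10 + H = {10, 21}

Cosets: 0+H={0,11}; 1+H={1,12}; 2+H={2,13}; 3+H={3,14}; 4+H={4,15}; 5+H={5,16}; 6+H={6,17}; 7+H={7,18}; 8+H={8,19}; 9+H={9,20}; 10+H={10,21}


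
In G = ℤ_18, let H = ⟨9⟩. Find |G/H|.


|⟨9⟩| = n / gcd(9, 18) = 18 / 9 = 2
H is normal (ℤ_18 is abelian).
|G/H| = |G| / |H| = 18 / 2 = 9

|G/H| = 9


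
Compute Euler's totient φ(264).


Factor n: 264 = 2^3 × 3 × 11
φ(n) = n · ∏(1 - 1/p) over distinct primes p | n
φ(264) = 264 · (1 - 1/2) · (1 - 1/3) · (1 - 1/11) = 80

φ(264) = 80


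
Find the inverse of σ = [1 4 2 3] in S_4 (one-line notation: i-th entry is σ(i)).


To find σ⁻¹, swap domain and range:
σ(1) = 1 → σ⁻¹(1) = 1
σ(2) = 4 → σ⁻¹(4) = 2
σ(3) = 2 → σ⁻¹(2) = 3
σ(4) = 3 → σ⁻¹(3) = 4

σ⁻¹ = [1 3 4 2]


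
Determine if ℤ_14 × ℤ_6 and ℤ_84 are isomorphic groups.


Comparing ℤ_14 × ℤ_6 and ℤ_84:
gcd(14,6) = 2 ≠ 1. Max element order in ℤ_14×ℤ_6 is lcm(14,6) = 42 < 84, so it has no element of order 84

No, ℤ_14 × ℤ_6 ≇ ℤ_84


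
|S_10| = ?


|S_n| = n! (number of permutations of n symbols)
|S_10| = 10! = 3628800

|S_10| = 3628800


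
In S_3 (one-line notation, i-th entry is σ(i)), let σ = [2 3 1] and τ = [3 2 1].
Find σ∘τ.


σ∘τ: apply τ first, then σ
1 →τ 3 →σ 1
2 →τ 2 →σ 3
3 →τ 1 →σ 2

σ∘τ = [1 3 2]


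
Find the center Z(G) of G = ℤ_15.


Z(G) = {g ∈ G | gx = xg for all x ∈ G}
ℤ_15 is abelian, so Z(G) = G

Z(ℤ_15) = ℤ_15


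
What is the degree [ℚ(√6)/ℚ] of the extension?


√6 has minimal polynomial x² - 6 (irreducible over ℚ since 6 is squarefree)

[ℚ(√6)/ℚ] = 2


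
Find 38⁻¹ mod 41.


Use the extended Euclidean algorithm to write 1 = 38·s + 41·t; then s mod 41 is the inverse.
Euclidean algorithm:
  38 = 0·41 + 38
  41 = 1·38 + 3
  38 = 12·3 + 2
  3 = 1·2 + 1
  2 = 2·1 + 0
gcd(38,41) = 1
Back-substitution gives: 38·(-14) + 41·(13) = 1
So 38⁻¹ ≡ -14 ≡ 27 (mod 41)
Check: 38 × 27 = 1026 ≡ 1 (mod 41) ✓

38⁻¹ ≡ 27 (mod 41)
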